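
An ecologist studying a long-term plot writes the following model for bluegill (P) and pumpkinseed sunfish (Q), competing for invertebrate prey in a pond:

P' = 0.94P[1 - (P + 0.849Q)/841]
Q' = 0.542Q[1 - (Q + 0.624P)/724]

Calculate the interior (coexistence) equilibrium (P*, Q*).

P* ≈ 481, Q* ≈ 424

Setting both brackets to zero gives the nullclines P + 0.849Q = 841 and 0.624P + Q = 724.
Substituting Q = 724 - 0.624P into the first: P(1 - 0.849·0.624) = 841 - 0.849·724.
So P* = 226/0.47 = 481, and then Q* = 724 - 0.624·481 = 424.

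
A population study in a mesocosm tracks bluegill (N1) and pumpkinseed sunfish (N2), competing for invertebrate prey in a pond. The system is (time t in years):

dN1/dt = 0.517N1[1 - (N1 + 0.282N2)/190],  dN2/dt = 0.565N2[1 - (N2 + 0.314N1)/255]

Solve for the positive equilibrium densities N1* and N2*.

Setting both brackets to zero gives the nullclines N1 + 0.282N2 = 190 and 0.314N1 + N2 = 255.
Substituting N2 = 255 - 0.314N1 into the first: N1(1 - 0.282·0.314) = 190 - 0.282·255.
So N1* = 118/0.911 = 130, and then N2* = 255 - 0.314·130 = 214.

N1* ≈ 130, N2* ≈ 214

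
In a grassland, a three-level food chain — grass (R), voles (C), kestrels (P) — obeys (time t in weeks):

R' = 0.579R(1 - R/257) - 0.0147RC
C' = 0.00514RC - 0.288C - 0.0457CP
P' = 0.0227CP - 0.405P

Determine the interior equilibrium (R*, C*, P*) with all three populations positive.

R* ≈ 141, C* ≈ 17.8, P* ≈ 9.51

From dP/dt = 0: 0.0227C* = 0.405, so C* = 17.8.
From dR/dt = 0: 0.579(1 - R*/257) = 0.0147·17.8, giving R* = 257·(1 - 0.453) = 141.
From dC/dt = 0: 0.00514·141 - 0.288 = 0.0457P*, so P* = 0.435/0.0457 = 9.51.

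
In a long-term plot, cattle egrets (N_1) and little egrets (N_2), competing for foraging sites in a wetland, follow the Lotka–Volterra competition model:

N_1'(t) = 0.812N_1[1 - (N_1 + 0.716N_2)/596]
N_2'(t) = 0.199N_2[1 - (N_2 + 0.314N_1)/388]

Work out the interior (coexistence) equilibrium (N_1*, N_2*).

N_1* ≈ 410, N_2* ≈ 259

Setting both brackets to zero gives the nullclines N_1 + 0.716N_2 = 596 and 0.314N_1 + N_2 = 388.
Substituting N_2 = 388 - 0.314N_1 into the first: N_1(1 - 0.716·0.314) = 596 - 0.716·388.
So N_1* = 318/0.775 = 410, and then N_2* = 388 - 0.314·410 = 259.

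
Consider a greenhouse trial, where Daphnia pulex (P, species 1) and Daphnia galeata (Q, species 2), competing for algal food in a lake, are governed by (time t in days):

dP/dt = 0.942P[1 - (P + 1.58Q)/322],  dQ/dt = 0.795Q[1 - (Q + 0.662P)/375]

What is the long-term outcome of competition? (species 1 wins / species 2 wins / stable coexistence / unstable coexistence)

Compare the nullcline intercepts: K1/α12 = 322/1.58 = 204 < K2 = 375; K2/α21 = 375/0.662 = 566 > K1 = 322.
Since the inequalities point opposite ways, species 2 can invade but species 1 cannot.

species 2 excludes species 1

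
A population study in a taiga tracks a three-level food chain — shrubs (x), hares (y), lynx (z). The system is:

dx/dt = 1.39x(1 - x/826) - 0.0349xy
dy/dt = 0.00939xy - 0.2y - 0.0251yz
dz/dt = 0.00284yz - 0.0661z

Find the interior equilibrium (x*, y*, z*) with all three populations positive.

From dz/dt = 0: 0.00284y* = 0.0661, so y* = 23.3.
From dx/dt = 0: 1.39(1 - x*/826) = 0.0349·23.3, giving x* = 826·(1 - 0.584) = 343.
From dy/dt = 0: 0.00939·343 - 0.2 = 0.0251z*, so z* = 3.02/0.0251 = 120.

x* ≈ 343, y* ≈ 23.3, z* ≈ 120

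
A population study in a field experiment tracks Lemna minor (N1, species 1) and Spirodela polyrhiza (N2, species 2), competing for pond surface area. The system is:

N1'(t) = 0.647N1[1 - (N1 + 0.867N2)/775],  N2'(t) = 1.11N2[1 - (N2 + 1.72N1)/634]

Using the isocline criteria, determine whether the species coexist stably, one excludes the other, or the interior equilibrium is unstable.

species 1 excludes species 2

Compare the nullcline intercepts: K1/α12 = 775/0.867 = 894 > K2 = 634; K2/α21 = 634/1.72 = 369 < K1 = 775.
Since the inequalities point opposite ways, species 1 can invade but species 2 cannot.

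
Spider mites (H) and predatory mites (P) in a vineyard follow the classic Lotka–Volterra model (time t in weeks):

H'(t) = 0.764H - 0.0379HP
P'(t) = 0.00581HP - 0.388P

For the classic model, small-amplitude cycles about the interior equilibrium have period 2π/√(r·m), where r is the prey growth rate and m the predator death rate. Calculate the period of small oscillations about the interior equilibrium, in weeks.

T ≈ 11.5 weeks

Here r = 0.764 and m = 0.388, so r·m = 0.296.
ω = √0.296 = 0.544 per week, hence T = 2π/ω ≈ 11.5 weeks.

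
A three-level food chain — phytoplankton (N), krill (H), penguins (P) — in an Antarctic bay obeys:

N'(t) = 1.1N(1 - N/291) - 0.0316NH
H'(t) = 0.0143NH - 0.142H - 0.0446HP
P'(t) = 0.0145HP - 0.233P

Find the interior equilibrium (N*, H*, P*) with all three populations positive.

From dP/dt = 0: 0.0145H* = 0.233, so H* = 16.1.
From dN/dt = 0: 1.1(1 - N*/291) = 0.0316·16.1, giving N* = 291·(1 - 0.462) = 157.
From dH/dt = 0: 0.0143·157 - 0.142 = 0.0446P*, so P* = 2.1/0.0446 = 47.

N* ≈ 157, H* ≈ 16.1, P* ≈ 47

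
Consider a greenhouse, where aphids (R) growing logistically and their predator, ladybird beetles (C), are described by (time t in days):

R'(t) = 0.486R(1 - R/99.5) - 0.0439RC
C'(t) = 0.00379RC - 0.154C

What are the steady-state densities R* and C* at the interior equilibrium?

From dC/dt = 0 with C > 0: 0.00379R* = 0.154, so R* = 40.6.
Substitute into dR/dt = 0: 0.486(1 - 40.6/99.5) = 0.0439C*.
The bracket is 0.592, giving C* = 0.288/0.0439 = 6.55.

R* ≈ 40.6, C* ≈ 6.55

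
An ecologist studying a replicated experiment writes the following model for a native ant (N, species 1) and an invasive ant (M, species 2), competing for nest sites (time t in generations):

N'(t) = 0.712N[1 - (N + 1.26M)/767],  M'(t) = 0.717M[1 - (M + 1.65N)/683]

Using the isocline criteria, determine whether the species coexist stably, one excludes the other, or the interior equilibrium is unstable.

Compare the nullcline intercepts: K1/α12 = 767/1.26 = 609 < K2 = 683; K2/α21 = 683/1.65 = 414 < K1 = 767.
Since both are reversed, neither can invade when rare; the interior point is a saddle.

unstable coexistence (outcome depends on initial conditions)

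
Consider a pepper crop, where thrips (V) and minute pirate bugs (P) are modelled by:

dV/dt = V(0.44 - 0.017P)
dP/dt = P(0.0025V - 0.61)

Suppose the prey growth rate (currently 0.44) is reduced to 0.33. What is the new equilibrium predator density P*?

P* ≈ 19.4

At the interior fixed point, setting dV/dt = 0 with V > 0 fixes P* = (prey growth rate)/(VP coefficient) — independent of the other coefficients.
With the change, P* = 0.33/0.017 = 19.4; it falls from 25.9.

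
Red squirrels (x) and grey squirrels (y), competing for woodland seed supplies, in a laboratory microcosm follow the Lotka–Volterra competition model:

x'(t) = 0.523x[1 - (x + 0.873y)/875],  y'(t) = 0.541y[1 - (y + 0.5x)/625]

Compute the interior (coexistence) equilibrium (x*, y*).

Setting both brackets to zero gives the nullclines x + 0.873y = 875 and 0.5x + y = 625.
Substituting y = 625 - 0.5x into the first: x(1 - 0.873·0.5) = 875 - 0.873·625.
So x* = 329/0.564 = 585, and then y* = 625 - 0.5·585 = 333.

x* ≈ 585, y* ≈ 333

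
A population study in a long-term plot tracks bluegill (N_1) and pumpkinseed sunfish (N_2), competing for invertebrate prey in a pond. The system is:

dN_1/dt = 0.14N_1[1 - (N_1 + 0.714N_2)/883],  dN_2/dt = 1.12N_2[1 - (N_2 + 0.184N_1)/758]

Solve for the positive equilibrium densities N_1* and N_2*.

N_1* ≈ 393, N_2* ≈ 686

Setting both brackets to zero gives the nullclines N_1 + 0.714N_2 = 883 and 0.184N_1 + N_2 = 758.
Substituting N_2 = 758 - 0.184N_1 into the first: N_1(1 - 0.714·0.184) = 883 - 0.714·758.
So N_1* = 342/0.869 = 393, and then N_2* = 758 - 0.184·393 = 686.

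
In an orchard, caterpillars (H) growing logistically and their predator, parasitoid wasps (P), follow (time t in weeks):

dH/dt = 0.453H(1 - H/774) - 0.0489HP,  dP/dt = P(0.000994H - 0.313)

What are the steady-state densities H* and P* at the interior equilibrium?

From dP/dt = 0 with P > 0: 0.000994H* = 0.313, so H* = 315.
Substitute into dH/dt = 0: 0.453(1 - 315/774) = 0.0489P*.
The bracket is 0.593, giving P* = 0.269/0.0489 = 5.49.

H* ≈ 315, P* ≈ 5.49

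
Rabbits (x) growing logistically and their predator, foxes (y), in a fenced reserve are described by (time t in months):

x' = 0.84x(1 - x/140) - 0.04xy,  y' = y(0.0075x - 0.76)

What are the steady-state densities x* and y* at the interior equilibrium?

From dy/dt = 0 with y > 0: 0.0075x* = 0.76, so x* = 101.
Substitute into dx/dt = 0: 0.84(1 - 101/140) = 0.04y*.
The bracket is 0.276, giving y* = 0.232/0.04 = 5.8.

x* ≈ 101, y* ≈ 5.8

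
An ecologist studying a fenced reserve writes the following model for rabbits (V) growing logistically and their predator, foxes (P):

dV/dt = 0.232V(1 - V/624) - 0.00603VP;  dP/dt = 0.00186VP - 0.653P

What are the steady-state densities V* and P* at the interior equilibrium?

V* ≈ 351, P* ≈ 16.8

From dP/dt = 0 with P > 0: 0.00186V* = 0.653, so V* = 351.
Substitute into dV/dt = 0: 0.232(1 - 351/624) = 0.00603P*.
The bracket is 0.437, giving P* = 0.101/0.00603 = 16.8.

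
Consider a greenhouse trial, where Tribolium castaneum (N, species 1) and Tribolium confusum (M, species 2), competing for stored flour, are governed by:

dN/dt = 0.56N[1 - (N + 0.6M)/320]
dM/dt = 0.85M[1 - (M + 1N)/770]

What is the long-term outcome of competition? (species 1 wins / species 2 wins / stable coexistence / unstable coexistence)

Compare the nullcline intercepts: K1/α12 = 320/0.6 = 533 < K2 = 770; K2/α21 = 770/1 = 770 > K1 = 320.
Since the inequalities point opposite ways, species 2 can invade but species 1 cannot.

species 2 excludes species 1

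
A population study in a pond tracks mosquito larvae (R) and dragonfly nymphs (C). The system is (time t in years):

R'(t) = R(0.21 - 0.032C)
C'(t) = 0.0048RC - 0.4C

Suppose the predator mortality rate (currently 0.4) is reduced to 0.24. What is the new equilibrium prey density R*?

At the interior fixed point, setting dC/dt = 0 with C > 0 fixes R* = (predator death rate)/(RC coefficient) — independent of the other coefficients.
With the change, R* = 0.24/0.0048 = 50; it falls from 83.3.

R* ≈ 50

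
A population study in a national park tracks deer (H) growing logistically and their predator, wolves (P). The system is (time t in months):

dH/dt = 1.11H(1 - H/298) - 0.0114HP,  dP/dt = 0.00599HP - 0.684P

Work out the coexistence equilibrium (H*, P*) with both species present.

H* ≈ 114, P* ≈ 60.1

From dP/dt = 0 with P > 0: 0.00599H* = 0.684, so H* = 114.
Substitute into dH/dt = 0: 1.11(1 - 114/298) = 0.0114P*.
The bracket is 0.617, giving P* = 0.685/0.0114 = 60.1.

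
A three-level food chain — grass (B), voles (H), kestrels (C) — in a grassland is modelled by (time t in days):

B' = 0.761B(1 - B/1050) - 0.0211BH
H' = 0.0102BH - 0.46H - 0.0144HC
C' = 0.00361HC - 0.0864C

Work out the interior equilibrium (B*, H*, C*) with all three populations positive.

From dC/dt = 0: 0.00361H* = 0.0864, so H* = 23.9.
From dB/dt = 0: 0.761(1 - B*/1050) = 0.0211·23.9, giving B* = 1050·(1 - 0.664) = 353.
From dH/dt = 0: 0.0102·353 - 0.46 = 0.0144C*, so C* = 3.14/0.0144 = 218.

B* ≈ 353, H* ≈ 23.9, C* ≈ 218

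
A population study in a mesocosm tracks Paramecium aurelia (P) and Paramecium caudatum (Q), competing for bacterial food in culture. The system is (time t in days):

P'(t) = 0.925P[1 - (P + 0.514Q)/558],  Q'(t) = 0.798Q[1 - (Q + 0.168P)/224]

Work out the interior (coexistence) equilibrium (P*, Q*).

Setting both brackets to zero gives the nullclines P + 0.514Q = 558 and 0.168P + Q = 224.
Substituting Q = 224 - 0.168P into the first: P(1 - 0.514·0.168) = 558 - 0.514·224.
So P* = 443/0.914 = 485, and then Q* = 224 - 0.168·485 = 143.

P* ≈ 485, Q* ≈ 143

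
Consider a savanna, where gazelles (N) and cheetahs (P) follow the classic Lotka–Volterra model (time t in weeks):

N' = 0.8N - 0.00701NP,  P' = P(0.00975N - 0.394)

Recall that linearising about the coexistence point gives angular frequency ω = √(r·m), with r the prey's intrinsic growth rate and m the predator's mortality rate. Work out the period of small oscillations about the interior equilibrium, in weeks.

T ≈ 11.2 weeks

Here r = 0.8 and m = 0.394, so r·m = 0.315.
ω = √0.315 = 0.561 per week, hence T = 2π/ω ≈ 11.2 weeks.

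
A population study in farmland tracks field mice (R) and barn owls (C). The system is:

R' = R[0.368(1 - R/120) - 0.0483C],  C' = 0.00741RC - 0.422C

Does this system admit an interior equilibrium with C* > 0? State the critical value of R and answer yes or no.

The predator equation gives dC/dt > 0 only when R > 0.422/0.00741 = 57.
Without the predator, R → K = 120. Since 120 > 57, the predator can invade and persist.

Threshold R = 57; K > 57, so yes, the predator persists.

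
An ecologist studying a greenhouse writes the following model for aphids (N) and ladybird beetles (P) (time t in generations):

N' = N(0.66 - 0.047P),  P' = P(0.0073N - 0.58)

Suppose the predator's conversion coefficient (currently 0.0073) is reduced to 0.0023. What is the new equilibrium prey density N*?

N* ≈ 252

At the interior fixed point, setting dP/dt = 0 with P > 0 fixes N* = (predator death rate)/(NP coefficient) — independent of the other coefficients.
With the change, N* = 0.58/0.0023 = 252; it rises from 79.5.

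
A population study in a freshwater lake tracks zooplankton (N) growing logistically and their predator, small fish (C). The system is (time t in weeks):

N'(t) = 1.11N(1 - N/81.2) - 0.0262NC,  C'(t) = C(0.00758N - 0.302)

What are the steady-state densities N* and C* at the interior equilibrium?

N* ≈ 39.8, C* ≈ 21.6

From dC/dt = 0 with C > 0: 0.00758N* = 0.302, so N* = 39.8.
Substitute into dN/dt = 0: 1.11(1 - 39.8/81.2) = 0.0262C*.
The bracket is 0.509, giving C* = 0.565/0.0262 = 21.6.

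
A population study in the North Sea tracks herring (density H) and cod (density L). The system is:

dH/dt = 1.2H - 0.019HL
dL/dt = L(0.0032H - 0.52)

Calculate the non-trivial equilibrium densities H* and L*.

Set dL/dt = 0 with L > 0: 0.0032H - 0.52 = 0, so H* = 0.52/0.0032 = 162.
Set dH/dt = 0 with H > 0: 1.2 - 0.019L = 0, so L* = 1.2/0.019 = 63.2.

H* ≈ 162, L* ≈ 63.2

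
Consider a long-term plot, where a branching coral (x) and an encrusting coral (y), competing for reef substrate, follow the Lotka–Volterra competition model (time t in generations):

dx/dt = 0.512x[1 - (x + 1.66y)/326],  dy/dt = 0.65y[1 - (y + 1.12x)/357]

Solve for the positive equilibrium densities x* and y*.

x* ≈ 310, y* ≈ 9.45

Setting both brackets to zero gives the nullclines x + 1.66y = 326 and 1.12x + y = 357.
Substituting y = 357 - 1.12x into the first: x(1 - 1.66·1.12) = 326 - 1.66·357.
So x* = -267/-0.859 = 310, and then y* = 357 - 1.12·310 = 9.45.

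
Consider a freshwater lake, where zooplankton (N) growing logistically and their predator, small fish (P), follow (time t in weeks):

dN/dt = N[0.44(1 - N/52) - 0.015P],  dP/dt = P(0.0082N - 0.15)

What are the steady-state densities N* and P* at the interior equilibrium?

N* ≈ 18.3, P* ≈ 19

From dP/dt = 0 with P > 0: 0.0082N* = 0.15, so N* = 18.3.
Substitute into dN/dt = 0: 0.44(1 - 18.3/52) = 0.015P*.
The bracket is 0.648, giving P* = 0.285/0.015 = 19.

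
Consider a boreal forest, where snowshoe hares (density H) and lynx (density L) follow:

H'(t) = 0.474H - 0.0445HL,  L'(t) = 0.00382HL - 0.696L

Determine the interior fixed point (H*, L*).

Set dL/dt = 0 with L > 0: 0.00382H - 0.696 = 0, so H* = 0.696/0.00382 = 182.
Set dH/dt = 0 with H > 0: 0.474 - 0.0445L = 0, so L* = 0.474/0.0445 = 10.7.

H* ≈ 182, L* ≈ 10.7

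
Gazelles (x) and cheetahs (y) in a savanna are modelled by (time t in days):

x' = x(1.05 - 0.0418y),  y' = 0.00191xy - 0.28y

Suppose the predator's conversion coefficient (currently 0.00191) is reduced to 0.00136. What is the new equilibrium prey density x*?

At the interior fixed point, setting dy/dt = 0 with y > 0 fixes x* = (predator death rate)/(xy coefficient) — independent of the other coefficients.
With the change, x* = 0.28/0.00136 = 206; it rises from 147.

x* ≈ 206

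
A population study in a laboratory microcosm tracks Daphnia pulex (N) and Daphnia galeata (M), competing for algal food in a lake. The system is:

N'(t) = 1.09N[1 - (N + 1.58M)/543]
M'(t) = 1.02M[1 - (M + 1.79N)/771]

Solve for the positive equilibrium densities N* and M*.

N* ≈ 369, M* ≈ 110

Setting both brackets to zero gives the nullclines N + 1.58M = 543 and 1.79N + M = 771.
Substituting M = 771 - 1.79N into the first: N(1 - 1.58·1.79) = 543 - 1.58·771.
So N* = -675/-1.83 = 369, and then M* = 771 - 1.79·369 = 110.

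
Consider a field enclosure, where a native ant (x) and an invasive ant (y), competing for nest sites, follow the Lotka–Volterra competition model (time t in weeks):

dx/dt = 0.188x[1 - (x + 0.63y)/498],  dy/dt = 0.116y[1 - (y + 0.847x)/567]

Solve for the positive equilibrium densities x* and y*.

Setting both brackets to zero gives the nullclines x + 0.63y = 498 and 0.847x + y = 567.
Substituting y = 567 - 0.847x into the first: x(1 - 0.63·0.847) = 498 - 0.63·567.
So x* = 141/0.466 = 302, and then y* = 567 - 0.847·302 = 311.

x* ≈ 302, y* ≈ 311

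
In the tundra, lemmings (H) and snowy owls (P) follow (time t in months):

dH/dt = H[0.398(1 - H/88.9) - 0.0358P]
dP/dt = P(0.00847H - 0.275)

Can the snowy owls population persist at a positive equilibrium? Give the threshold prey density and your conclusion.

Threshold H = 32.5; K > 32.5, so yes, the predator persists.

The predator equation gives dP/dt > 0 only when H > 0.275/0.00847 = 32.5.
Without the predator, H → K = 88.9. Since 88.9 > 32.5, the predator can invade and persist.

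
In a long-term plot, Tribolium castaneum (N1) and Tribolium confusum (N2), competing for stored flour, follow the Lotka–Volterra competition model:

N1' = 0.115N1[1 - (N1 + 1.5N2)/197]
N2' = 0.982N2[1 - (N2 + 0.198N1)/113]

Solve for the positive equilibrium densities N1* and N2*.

Setting both brackets to zero gives the nullclines N1 + 1.5N2 = 197 and 0.198N1 + N2 = 113.
Substituting N2 = 113 - 0.198N1 into the first: N1(1 - 1.5·0.198) = 197 - 1.5·113.
So N1* = 27.5/0.703 = 39.1, and then N2* = 113 - 0.198·39.1 = 105.

N1* ≈ 39.1, N2* ≈ 105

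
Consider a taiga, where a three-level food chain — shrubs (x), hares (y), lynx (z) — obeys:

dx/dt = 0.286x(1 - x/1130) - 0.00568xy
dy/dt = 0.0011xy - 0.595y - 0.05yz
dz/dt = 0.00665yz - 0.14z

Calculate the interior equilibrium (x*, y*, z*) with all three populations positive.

From dz/dt = 0: 0.00665y* = 0.14, so y* = 21.1.
From dx/dt = 0: 0.286(1 - x*/1130) = 0.00568·21.1, giving x* = 1130·(1 - 0.418) = 658.
From dy/dt = 0: 0.0011·658 - 0.595 = 0.05z*, so z* = 0.128/0.05 = 2.57.

x* ≈ 658, y* ≈ 21.1, z* ≈ 2.57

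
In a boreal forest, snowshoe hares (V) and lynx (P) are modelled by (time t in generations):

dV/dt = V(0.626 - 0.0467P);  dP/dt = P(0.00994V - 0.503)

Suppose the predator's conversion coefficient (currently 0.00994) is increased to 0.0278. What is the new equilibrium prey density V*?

V* ≈ 18.1

At the interior fixed point, setting dP/dt = 0 with P > 0 fixes V* = (predator death rate)/(VP coefficient) — independent of the other coefficients.
With the change, V* = 0.503/0.0278 = 18.1; it falls from 50.6.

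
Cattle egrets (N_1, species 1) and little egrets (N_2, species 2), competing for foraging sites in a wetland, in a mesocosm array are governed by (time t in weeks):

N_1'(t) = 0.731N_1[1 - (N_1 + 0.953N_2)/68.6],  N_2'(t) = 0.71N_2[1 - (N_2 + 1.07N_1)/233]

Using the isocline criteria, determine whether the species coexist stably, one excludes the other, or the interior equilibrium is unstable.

Compare the nullcline intercepts: K1/α12 = 68.6/0.953 = 72 < K2 = 233; K2/α21 = 233/1.07 = 218 > K1 = 68.6.
Since the inequalities point opposite ways, species 2 can invade but species 1 cannot.

species 2 excludes species 1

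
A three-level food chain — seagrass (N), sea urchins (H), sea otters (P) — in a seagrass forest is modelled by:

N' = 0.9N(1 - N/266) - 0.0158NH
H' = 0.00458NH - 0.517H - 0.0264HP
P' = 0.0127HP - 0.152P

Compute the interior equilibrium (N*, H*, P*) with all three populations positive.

N* ≈ 210, H* ≈ 12, P* ≈ 16.9

From dP/dt = 0: 0.0127H* = 0.152, so H* = 12.
From dN/dt = 0: 0.9(1 - N*/266) = 0.0158·12, giving N* = 266·(1 - 0.21) = 210.
From dH/dt = 0: 0.00458·210 - 0.517 = 0.0264P*, so P* = 0.445/0.0264 = 16.9.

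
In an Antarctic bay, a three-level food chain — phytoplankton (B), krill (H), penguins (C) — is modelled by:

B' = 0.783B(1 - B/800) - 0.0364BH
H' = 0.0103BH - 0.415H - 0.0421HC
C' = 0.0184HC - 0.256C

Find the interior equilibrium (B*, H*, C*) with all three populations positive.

B* ≈ 283, H* ≈ 13.9, C* ≈ 59.3

From dC/dt = 0: 0.0184H* = 0.256, so H* = 13.9.
From dB/dt = 0: 0.783(1 - B*/800) = 0.0364·13.9, giving B* = 800·(1 - 0.647) = 283.
From dH/dt = 0: 0.0103·283 - 0.415 = 0.0421C*, so C* = 2.5/0.0421 = 59.3.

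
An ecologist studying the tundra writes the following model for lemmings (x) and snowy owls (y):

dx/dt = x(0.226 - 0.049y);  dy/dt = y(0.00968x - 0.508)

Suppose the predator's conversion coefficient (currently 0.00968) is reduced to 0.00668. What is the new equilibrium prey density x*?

At the interior fixed point, setting dy/dt = 0 with y > 0 fixes x* = (predator death rate)/(xy coefficient) — independent of the other coefficients.
With the change, x* = 0.508/0.00668 = 76; it rises from 52.5.

x* ≈ 76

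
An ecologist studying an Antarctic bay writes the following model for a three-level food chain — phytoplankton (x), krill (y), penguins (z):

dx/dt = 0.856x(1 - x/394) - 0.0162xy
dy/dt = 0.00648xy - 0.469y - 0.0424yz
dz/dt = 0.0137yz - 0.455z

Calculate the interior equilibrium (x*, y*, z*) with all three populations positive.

From dz/dt = 0: 0.0137y* = 0.455, so y* = 33.2.
From dx/dt = 0: 0.856(1 - x*/394) = 0.0162·33.2, giving x* = 394·(1 - 0.629) = 146.
From dy/dt = 0: 0.00648·146 - 0.469 = 0.0424z*, so z* = 0.479/0.0424 = 11.3.

x* ≈ 146, y* ≈ 33.2, z* ≈ 11.3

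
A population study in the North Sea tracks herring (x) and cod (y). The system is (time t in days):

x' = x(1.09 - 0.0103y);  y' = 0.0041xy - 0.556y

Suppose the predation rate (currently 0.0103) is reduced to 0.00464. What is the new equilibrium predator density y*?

At the interior fixed point, setting dx/dt = 0 with x > 0 fixes y* = (prey growth rate)/(xy coefficient) — independent of the other coefficients.
With the change, y* = 1.09/0.00464 = 235; it rises from 106.

y* ≈ 235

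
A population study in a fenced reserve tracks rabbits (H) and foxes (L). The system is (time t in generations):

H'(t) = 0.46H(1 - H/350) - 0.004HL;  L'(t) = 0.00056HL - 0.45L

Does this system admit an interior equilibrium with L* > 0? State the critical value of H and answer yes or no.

The predator equation gives dL/dt > 0 only when H > 0.45/0.00056 = 804.
Without the predator, H → K = 350. Since 350 < 804, the predator cannot invade.

Threshold H = 804; K < 804, so no, the predator goes extinct.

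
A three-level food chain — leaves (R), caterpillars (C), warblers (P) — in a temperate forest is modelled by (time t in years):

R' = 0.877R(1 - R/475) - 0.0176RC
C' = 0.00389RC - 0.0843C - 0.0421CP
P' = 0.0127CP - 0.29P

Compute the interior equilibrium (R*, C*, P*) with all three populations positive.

R* ≈ 257, C* ≈ 22.8, P* ≈ 21.8

From dP/dt = 0: 0.0127C* = 0.29, so C* = 22.8.
From dR/dt = 0: 0.877(1 - R*/475) = 0.0176·22.8, giving R* = 475·(1 - 0.458) = 257.
From dC/dt = 0: 0.00389·257 - 0.0843 = 0.0421P*, so P* = 0.917/0.0421 = 21.8.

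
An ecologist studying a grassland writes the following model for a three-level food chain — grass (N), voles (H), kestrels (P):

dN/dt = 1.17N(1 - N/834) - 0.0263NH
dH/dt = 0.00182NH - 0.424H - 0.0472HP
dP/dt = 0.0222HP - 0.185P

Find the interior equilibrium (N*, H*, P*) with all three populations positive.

N* ≈ 678, H* ≈ 8.33, P* ≈ 17.2

From dP/dt = 0: 0.0222H* = 0.185, so H* = 8.33.
From dN/dt = 0: 1.17(1 - N*/834) = 0.0263·8.33, giving N* = 834·(1 - 0.187) = 678.
From dH/dt = 0: 0.00182·678 - 0.424 = 0.0472P*, so P* = 0.81/0.0472 = 17.2.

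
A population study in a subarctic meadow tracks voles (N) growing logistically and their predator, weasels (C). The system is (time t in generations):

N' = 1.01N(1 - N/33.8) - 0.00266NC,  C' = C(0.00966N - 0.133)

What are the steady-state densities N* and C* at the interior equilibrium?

From dC/dt = 0 with C > 0: 0.00966N* = 0.133, so N* = 13.8.
Substitute into dN/dt = 0: 1.01(1 - 13.8/33.8) = 0.00266C*.
The bracket is 0.593, giving C* = 0.599/0.00266 = 225.

N* ≈ 13.8, C* ≈ 225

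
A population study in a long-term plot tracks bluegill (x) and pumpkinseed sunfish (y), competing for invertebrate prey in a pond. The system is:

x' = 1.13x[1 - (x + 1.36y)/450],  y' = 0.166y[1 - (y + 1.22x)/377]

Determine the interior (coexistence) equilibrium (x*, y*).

Setting both brackets to zero gives the nullclines x + 1.36y = 450 and 1.22x + y = 377.
Substituting y = 377 - 1.22x into the first: x(1 - 1.36·1.22) = 450 - 1.36·377.
So x* = -62.7/-0.659 = 95.1, and then y* = 377 - 1.22·95.1 = 261.

x* ≈ 95.1, y* ≈ 261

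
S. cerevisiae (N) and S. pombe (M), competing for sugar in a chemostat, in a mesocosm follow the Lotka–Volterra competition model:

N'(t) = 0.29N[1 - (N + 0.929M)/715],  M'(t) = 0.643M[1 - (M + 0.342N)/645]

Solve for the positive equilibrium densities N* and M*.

Setting both brackets to zero gives the nullclines N + 0.929M = 715 and 0.342N + M = 645.
Substituting M = 645 - 0.342N into the first: N(1 - 0.929·0.342) = 715 - 0.929·645.
So N* = 116/0.682 = 170, and then M* = 645 - 0.342·170 = 587.

N* ≈ 170, M* ≈ 587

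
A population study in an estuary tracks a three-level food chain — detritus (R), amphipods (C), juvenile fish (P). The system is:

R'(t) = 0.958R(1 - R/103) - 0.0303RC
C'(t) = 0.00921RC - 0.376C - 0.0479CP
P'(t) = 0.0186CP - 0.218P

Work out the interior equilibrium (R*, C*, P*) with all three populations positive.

From dP/dt = 0: 0.0186C* = 0.218, so C* = 11.7.
From dR/dt = 0: 0.958(1 - R*/103) = 0.0303·11.7, giving R* = 103·(1 - 0.371) = 64.8.
From dC/dt = 0: 0.00921·64.8 - 0.376 = 0.0479P*, so P* = 0.221/0.0479 = 4.61.

R* ≈ 64.8, C* ≈ 11.7, P* ≈ 4.61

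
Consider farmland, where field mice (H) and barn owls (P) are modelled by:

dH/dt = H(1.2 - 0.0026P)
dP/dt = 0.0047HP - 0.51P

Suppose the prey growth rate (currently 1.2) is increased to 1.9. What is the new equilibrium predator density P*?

At the interior fixed point, setting dH/dt = 0 with H > 0 fixes P* = (prey growth rate)/(HP coefficient) — independent of the other coefficients.
With the change, P* = 1.9/0.0026 = 731; it rises from 462.

P* ≈ 731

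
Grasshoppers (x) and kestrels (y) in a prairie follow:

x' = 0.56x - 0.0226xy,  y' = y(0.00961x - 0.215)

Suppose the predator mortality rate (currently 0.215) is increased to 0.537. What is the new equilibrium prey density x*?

x* ≈ 55.9

At the interior fixed point, setting dy/dt = 0 with y > 0 fixes x* = (predator death rate)/(xy coefficient) — independent of the other coefficients.
With the change, x* = 0.537/0.00961 = 55.9; it rises from 22.4.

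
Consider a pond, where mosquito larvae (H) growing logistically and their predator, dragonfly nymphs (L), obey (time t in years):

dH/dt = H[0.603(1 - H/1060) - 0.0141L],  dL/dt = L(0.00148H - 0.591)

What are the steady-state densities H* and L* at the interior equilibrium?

H* ≈ 399, L* ≈ 26.7

From dL/dt = 0 with L > 0: 0.00148H* = 0.591, so H* = 399.
Substitute into dH/dt = 0: 0.603(1 - 399/1060) = 0.0141L*.
The bracket is 0.623, giving L* = 0.376/0.0141 = 26.7.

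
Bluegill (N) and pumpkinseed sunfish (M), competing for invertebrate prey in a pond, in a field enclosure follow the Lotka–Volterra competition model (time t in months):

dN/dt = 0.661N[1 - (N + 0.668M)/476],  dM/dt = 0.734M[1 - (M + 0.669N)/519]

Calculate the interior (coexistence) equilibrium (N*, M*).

Setting both brackets to zero gives the nullclines N + 0.668M = 476 and 0.669N + M = 519.
Substituting M = 519 - 0.669N into the first: N(1 - 0.668·0.669) = 476 - 0.668·519.
So N* = 129/0.553 = 234, and then M* = 519 - 0.669·234 = 363.

N* ≈ 234, M* ≈ 363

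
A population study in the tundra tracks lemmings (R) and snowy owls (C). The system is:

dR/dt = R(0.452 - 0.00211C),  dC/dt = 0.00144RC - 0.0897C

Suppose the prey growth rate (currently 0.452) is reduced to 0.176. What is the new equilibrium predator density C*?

C* ≈ 83.4

At the interior fixed point, setting dR/dt = 0 with R > 0 fixes C* = (prey growth rate)/(RC coefficient) — independent of the other coefficients.
With the change, C* = 0.176/0.00211 = 83.4; it falls from 214.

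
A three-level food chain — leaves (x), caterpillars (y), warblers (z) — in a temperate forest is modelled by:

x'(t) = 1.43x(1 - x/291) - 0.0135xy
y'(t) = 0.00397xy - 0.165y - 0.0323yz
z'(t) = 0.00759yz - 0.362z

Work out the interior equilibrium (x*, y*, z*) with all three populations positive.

From dz/dt = 0: 0.00759y* = 0.362, so y* = 47.7.
From dx/dt = 0: 1.43(1 - x*/291) = 0.0135·47.7, giving x* = 291·(1 - 0.45) = 160.
From dy/dt = 0: 0.00397·160 - 0.165 = 0.0323z*, so z* = 0.47/0.0323 = 14.6.

x* ≈ 160, y* ≈ 47.7, z* ≈ 14.6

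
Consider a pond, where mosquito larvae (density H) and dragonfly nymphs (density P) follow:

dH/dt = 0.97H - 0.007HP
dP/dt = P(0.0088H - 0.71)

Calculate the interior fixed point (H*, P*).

H* ≈ 80.7, P* ≈ 139

Set dP/dt = 0 with P > 0: 0.0088H - 0.71 = 0, so H* = 0.71/0.0088 = 80.7.
Set dH/dt = 0 with H > 0: 0.97 - 0.007P = 0, so P* = 0.97/0.007 = 139.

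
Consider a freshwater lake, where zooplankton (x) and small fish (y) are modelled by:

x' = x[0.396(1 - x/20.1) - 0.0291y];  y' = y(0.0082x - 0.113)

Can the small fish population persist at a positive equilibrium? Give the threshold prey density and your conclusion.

Threshold x = 13.8; K > 13.8, so yes, the predator persists.

The predator equation gives dy/dt > 0 only when x > 0.113/0.0082 = 13.8.
Without the predator, x → K = 20.1. Since 20.1 > 13.8, the predator can invade and persist.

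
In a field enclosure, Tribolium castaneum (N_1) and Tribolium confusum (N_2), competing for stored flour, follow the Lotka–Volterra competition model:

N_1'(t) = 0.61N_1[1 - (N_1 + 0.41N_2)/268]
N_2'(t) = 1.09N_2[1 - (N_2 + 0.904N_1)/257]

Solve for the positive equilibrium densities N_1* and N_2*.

N_1* ≈ 258, N_2* ≈ 23.4

Setting both brackets to zero gives the nullclines N_1 + 0.41N_2 = 268 and 0.904N_1 + N_2 = 257.
Substituting N_2 = 257 - 0.904N_1 into the first: N_1(1 - 0.41·0.904) = 268 - 0.41·257.
So N_1* = 163/0.629 = 258, and then N_2* = 257 - 0.904·258 = 23.4.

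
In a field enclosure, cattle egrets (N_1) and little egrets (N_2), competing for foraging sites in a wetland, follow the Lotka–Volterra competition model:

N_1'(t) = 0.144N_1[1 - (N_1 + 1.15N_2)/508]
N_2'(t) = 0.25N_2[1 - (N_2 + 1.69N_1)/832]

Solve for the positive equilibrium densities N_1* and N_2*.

Setting both brackets to zero gives the nullclines N_1 + 1.15N_2 = 508 and 1.69N_1 + N_2 = 832.
Substituting N_2 = 832 - 1.69N_1 into the first: N_1(1 - 1.15·1.69) = 508 - 1.15·832.
So N_1* = -449/-0.943 = 476, and then N_2* = 832 - 1.69·476 = 28.1.

N_1* ≈ 476, N_2* ≈ 28.1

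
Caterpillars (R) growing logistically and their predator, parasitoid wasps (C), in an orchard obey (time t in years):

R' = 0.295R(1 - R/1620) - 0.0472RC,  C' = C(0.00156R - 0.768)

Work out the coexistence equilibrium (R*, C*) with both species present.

From dC/dt = 0 with C > 0: 0.00156R* = 0.768, so R* = 492.
Substitute into dR/dt = 0: 0.295(1 - 492/1620) = 0.0472C*.
The bracket is 0.696, giving C* = 0.205/0.0472 = 4.35.

R* ≈ 492, C* ≈ 4.35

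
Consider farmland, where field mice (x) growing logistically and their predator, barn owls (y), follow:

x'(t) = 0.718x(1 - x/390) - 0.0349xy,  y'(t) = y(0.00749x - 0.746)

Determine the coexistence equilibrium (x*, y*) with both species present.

From dy/dt = 0 with y > 0: 0.00749x* = 0.746, so x* = 99.6.
Substitute into dx/dt = 0: 0.718(1 - 99.6/390) = 0.0349y*.
The bracket is 0.745, giving y* = 0.535/0.0349 = 15.3.

x* ≈ 99.6, y* ≈ 15.3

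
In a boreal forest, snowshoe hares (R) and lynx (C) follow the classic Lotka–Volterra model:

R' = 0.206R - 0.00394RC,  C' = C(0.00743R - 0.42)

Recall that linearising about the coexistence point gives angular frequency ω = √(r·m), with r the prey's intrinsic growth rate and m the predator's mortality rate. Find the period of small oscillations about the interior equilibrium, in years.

T ≈ 21.4 years

Here r = 0.206 and m = 0.42, so r·m = 0.0865.
ω = √0.0865 = 0.294 per year, hence T = 2π/ω ≈ 21.4 years.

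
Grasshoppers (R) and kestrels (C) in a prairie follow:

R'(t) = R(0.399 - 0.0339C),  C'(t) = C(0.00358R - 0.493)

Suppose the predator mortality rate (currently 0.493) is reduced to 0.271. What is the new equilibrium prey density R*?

At the interior fixed point, setting dC/dt = 0 with C > 0 fixes R* = (predator death rate)/(RC coefficient) — independent of the other coefficients.
With the change, R* = 0.271/0.00358 = 75.7; it falls from 138.

R* ≈ 75.7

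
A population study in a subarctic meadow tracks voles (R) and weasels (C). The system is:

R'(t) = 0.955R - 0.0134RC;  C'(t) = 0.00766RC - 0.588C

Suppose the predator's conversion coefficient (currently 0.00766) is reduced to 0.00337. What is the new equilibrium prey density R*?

At the interior fixed point, setting dC/dt = 0 with C > 0 fixes R* = (predator death rate)/(RC coefficient) — independent of the other coefficients.
With the change, R* = 0.588/0.00337 = 174; it rises from 76.8.

R* ≈ 174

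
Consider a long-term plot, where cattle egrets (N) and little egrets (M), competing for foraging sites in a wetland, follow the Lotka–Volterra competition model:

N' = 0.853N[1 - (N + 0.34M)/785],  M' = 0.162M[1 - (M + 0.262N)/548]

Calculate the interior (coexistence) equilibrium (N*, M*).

Setting both brackets to zero gives the nullclines N + 0.34M = 785 and 0.262N + M = 548.
Substituting M = 548 - 0.262N into the first: N(1 - 0.34·0.262) = 785 - 0.34·548.
So N* = 599/0.911 = 657, and then M* = 548 - 0.262·657 = 376.

N* ≈ 657, M* ≈ 376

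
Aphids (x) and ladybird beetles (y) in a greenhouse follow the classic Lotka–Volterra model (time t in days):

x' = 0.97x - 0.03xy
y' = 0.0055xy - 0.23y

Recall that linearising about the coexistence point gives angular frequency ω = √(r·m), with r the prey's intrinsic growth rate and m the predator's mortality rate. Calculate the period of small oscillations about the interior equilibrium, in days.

T ≈ 13.3 days

Here r = 0.97 and m = 0.23, so r·m = 0.223.
ω = √0.223 = 0.472 per day, hence T = 2π/ω ≈ 13.3 days.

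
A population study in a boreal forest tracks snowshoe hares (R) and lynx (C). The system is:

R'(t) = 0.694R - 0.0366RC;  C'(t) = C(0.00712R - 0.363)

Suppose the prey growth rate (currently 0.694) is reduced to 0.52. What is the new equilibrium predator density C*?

C* ≈ 14.2

At the interior fixed point, setting dR/dt = 0 with R > 0 fixes C* = (prey growth rate)/(RC coefficient) — independent of the other coefficients.
With the change, C* = 0.52/0.0366 = 14.2; it falls from 19.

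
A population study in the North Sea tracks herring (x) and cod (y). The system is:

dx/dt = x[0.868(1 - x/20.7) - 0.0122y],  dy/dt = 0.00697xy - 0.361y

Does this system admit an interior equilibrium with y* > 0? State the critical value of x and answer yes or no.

The predator equation gives dy/dt > 0 only when x > 0.361/0.00697 = 51.8.
Without the predator, x → K = 20.7. Since 20.7 < 51.8, the predator cannot invade.

Threshold x = 51.8; K < 51.8, so no, the predator goes extinct.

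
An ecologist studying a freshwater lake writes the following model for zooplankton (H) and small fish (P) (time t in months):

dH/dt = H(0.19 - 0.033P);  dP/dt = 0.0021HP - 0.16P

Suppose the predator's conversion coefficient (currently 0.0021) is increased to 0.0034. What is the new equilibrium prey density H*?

H* ≈ 47.1

At the interior fixed point, setting dP/dt = 0 with P > 0 fixes H* = (predator death rate)/(HP coefficient) — independent of the other coefficients.
With the change, H* = 0.16/0.0034 = 47.1; it falls from 76.2.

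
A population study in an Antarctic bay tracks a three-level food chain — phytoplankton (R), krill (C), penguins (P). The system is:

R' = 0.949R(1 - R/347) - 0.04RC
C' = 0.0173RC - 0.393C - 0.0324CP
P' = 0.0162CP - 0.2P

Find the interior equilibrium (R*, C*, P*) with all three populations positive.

From dP/dt = 0: 0.0162C* = 0.2, so C* = 12.3.
From dR/dt = 0: 0.949(1 - R*/347) = 0.04·12.3, giving R* = 347·(1 - 0.52) = 166.
From dC/dt = 0: 0.0173·166 - 0.393 = 0.0324P*, so P* = 2.49/0.0324 = 76.7.

R* ≈ 166, C* ≈ 12.3, P* ≈ 76.7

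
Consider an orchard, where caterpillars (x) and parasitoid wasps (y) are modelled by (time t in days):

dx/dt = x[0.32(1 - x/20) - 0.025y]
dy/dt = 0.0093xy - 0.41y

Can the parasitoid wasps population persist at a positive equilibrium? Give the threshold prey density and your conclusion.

The predator equation gives dy/dt > 0 only when x > 0.41/0.0093 = 44.1.
Without the predator, x → K = 20. Since 20 < 44.1, the predator cannot invade.

Threshold x = 44.1; K < 44.1, so no, the predator goes extinct.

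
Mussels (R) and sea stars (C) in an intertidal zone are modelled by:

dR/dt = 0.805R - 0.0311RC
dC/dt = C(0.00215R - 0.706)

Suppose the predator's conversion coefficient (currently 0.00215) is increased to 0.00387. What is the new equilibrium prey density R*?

R* ≈ 182

At the interior fixed point, setting dC/dt = 0 with C > 0 fixes R* = (predator death rate)/(RC coefficient) — independent of the other coefficients.
With the change, R* = 0.706/0.00387 = 182; it falls from 328.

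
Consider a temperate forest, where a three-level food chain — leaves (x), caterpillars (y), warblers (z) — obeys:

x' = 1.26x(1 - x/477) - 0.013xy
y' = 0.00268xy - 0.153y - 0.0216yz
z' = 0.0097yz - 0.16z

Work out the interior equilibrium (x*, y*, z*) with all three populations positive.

From dz/dt = 0: 0.0097y* = 0.16, so y* = 16.5.
From dx/dt = 0: 1.26(1 - x*/477) = 0.013·16.5, giving x* = 477·(1 - 0.17) = 396.
From dy/dt = 0: 0.00268·396 - 0.153 = 0.0216z*, so z* = 0.908/0.0216 = 42.

x* ≈ 396, y* ≈ 16.5, z* ≈ 42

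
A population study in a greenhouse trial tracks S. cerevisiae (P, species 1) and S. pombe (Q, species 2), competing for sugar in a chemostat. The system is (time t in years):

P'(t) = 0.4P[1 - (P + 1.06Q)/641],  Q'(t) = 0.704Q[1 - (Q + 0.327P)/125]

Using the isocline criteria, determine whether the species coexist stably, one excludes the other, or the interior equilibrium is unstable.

species 1 excludes species 2

Compare the nullcline intercepts: K1/α12 = 641/1.06 = 605 > K2 = 125; K2/α21 = 125/0.327 = 382 < K1 = 641.
Since the inequalities point opposite ways, species 1 can invade but species 2 cannot.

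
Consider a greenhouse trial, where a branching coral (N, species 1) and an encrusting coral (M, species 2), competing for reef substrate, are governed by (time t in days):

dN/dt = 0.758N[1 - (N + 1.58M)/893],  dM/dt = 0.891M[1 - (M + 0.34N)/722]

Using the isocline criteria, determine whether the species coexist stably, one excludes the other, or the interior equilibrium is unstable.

Compare the nullcline intercepts: K1/α12 = 893/1.58 = 565 < K2 = 722; K2/α21 = 722/0.34 = 2120 > K1 = 893.
Since the inequalities point opposite ways, species 2 can invade but species 1 cannot.

species 2 excludes species 1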